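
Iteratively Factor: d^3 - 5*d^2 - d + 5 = (d - 5)*(d^2 - 1) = (d - 5)*(d + 1)*(d - 1)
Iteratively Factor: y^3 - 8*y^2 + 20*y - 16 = (y - 4)*(y^2 - 4*y + 4) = (y - 4)*(y - 2)*(y - 2)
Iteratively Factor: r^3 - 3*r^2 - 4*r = (r + 1)*(r^2 - 4*r) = (r - 4)*(r + 1)*(r)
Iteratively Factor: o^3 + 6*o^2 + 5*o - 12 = (o + 4)*(o^2 + 2*o - 3) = (o + 3)*(o + 4)*(o - 1)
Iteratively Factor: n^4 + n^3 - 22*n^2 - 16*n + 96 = (n - 4)*(n^3 + 5*n^2 - 2*n - 24) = (n - 4)*(n + 3)*(n^2 + 2*n - 8) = (n - 4)*(n - 2)*(n + 3)*(n + 4)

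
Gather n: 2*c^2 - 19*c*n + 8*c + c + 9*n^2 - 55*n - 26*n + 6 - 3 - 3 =2*c^2 + 9*c + 9*n^2 + n*(-19*c - 81)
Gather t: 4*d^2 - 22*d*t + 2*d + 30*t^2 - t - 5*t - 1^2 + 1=4*d^2 + 2*d + 30*t^2 + t*(-22*d - 6)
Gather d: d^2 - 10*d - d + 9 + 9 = d^2 - 11*d + 18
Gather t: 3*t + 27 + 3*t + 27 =6*t + 54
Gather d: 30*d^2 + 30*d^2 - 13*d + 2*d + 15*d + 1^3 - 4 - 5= 60*d^2 + 4*d - 8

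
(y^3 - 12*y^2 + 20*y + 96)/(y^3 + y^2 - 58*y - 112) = (y - 6)/(y + 7)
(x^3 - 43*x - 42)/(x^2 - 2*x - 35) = (x^2 + 7*x + 6)/(x + 5)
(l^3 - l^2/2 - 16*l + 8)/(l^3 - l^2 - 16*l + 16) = (l - 1/2)/(l - 1)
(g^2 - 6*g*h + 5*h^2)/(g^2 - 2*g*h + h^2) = (g - 5*h)/(g - h)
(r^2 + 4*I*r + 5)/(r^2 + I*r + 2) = (r + 5*I)/(r + 2*I)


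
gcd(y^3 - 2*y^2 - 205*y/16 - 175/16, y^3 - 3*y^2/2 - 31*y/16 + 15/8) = y + 5/4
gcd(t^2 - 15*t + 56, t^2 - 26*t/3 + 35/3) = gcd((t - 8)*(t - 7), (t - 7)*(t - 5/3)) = t - 7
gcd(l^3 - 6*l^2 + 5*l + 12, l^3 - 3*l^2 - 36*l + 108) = l - 3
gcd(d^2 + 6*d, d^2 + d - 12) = 1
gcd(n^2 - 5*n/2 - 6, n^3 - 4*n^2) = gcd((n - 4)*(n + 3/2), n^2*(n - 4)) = n - 4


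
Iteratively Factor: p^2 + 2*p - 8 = (p - 2)*(p + 4)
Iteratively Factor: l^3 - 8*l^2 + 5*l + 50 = (l + 2)*(l^2 - 10*l + 25) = (l - 5)*(l + 2)*(l - 5)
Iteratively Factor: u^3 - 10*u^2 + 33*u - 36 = (u - 3)*(u^2 - 7*u + 12) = (u - 4)*(u - 3)*(u - 3)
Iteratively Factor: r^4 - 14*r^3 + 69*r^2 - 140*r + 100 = (r - 2)*(r^3 - 12*r^2 + 45*r - 50) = (r - 5)*(r - 2)*(r^2 - 7*r + 10) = (r - 5)*(r - 2)^2*(r - 5)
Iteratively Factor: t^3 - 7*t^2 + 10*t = (t - 5)*(t^2 - 2*t) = t*(t - 5)*(t - 2)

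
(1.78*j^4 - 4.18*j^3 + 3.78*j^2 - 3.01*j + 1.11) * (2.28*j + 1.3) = 4.0584*j^5 - 7.2164*j^4 + 3.1844*j^3 - 1.9488*j^2 - 1.3822*j + 1.443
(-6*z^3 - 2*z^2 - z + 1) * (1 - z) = 6*z^4 - 4*z^3 - z^2 - 2*z + 1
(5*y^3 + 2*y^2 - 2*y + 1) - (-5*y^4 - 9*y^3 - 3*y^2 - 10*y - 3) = 5*y^4 + 14*y^3 + 5*y^2 + 8*y + 4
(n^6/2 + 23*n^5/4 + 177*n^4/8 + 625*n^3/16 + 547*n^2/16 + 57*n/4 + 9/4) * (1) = n^6/2 + 23*n^5/4 + 177*n^4/8 + 625*n^3/16 + 547*n^2/16 + 57*n/4 + 9/4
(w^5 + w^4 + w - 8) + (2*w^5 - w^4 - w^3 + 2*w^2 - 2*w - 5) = 3*w^5 - w^3 + 2*w^2 - w - 13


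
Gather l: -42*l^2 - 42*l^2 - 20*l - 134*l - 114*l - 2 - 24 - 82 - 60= -84*l^2 - 268*l - 168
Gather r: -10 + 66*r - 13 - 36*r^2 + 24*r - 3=-36*r^2 + 90*r - 26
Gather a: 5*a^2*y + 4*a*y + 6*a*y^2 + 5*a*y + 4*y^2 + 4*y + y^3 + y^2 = 5*a^2*y + a*(6*y^2 + 9*y) + y^3 + 5*y^2 + 4*y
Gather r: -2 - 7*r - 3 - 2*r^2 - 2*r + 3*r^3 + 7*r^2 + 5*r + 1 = 3*r^3 + 5*r^2 - 4*r - 4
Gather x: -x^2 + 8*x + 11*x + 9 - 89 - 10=-x^2 + 19*x - 90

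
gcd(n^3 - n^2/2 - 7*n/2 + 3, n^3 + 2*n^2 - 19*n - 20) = 1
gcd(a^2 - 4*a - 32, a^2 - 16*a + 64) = a - 8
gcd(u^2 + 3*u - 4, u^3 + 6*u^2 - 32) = u + 4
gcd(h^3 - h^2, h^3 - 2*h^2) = h^2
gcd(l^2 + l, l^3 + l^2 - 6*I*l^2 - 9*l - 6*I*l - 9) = l + 1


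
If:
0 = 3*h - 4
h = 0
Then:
No Solution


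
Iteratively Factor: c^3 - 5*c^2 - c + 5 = (c + 1)*(c^2 - 6*c + 5) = (c - 5)*(c + 1)*(c - 1)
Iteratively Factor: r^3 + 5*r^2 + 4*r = (r + 1)*(r^2 + 4*r) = r*(r + 1)*(r + 4)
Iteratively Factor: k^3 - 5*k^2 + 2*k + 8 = (k - 4)*(k^2 - k - 2) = (k - 4)*(k + 1)*(k - 2)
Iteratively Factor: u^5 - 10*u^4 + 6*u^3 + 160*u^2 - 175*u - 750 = (u - 5)*(u^4 - 5*u^3 - 19*u^2 + 65*u + 150) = (u - 5)*(u + 2)*(u^3 - 7*u^2 - 5*u + 75) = (u - 5)*(u + 2)*(u + 3)*(u^2 - 10*u + 25) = (u - 5)^2*(u + 2)*(u + 3)*(u - 5)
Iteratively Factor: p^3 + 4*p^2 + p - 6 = (p - 1)*(p^2 + 5*p + 6) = (p - 1)*(p + 3)*(p + 2)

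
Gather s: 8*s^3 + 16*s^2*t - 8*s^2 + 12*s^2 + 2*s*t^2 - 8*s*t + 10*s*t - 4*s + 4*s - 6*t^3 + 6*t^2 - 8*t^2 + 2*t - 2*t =8*s^3 + s^2*(16*t + 4) + s*(2*t^2 + 2*t) - 6*t^3 - 2*t^2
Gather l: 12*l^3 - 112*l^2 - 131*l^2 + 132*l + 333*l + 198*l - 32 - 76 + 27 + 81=12*l^3 - 243*l^2 + 663*l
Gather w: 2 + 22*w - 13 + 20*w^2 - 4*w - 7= 20*w^2 + 18*w - 18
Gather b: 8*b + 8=8*b + 8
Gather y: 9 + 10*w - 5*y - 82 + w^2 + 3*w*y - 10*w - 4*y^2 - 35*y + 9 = w^2 - 4*y^2 + y*(3*w - 40) - 64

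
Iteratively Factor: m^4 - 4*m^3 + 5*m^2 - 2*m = (m - 2)*(m^3 - 2*m^2 + m) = m*(m - 2)*(m^2 - 2*m + 1) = m*(m - 2)*(m - 1)*(m - 1)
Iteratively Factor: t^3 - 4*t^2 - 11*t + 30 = (t + 3)*(t^2 - 7*t + 10) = (t - 2)*(t + 3)*(t - 5)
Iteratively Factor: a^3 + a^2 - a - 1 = (a + 1)*(a^2 - 1) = (a + 1)^2*(a - 1)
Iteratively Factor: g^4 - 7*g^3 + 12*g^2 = (g - 3)*(g^3 - 4*g^2) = g*(g - 3)*(g^2 - 4*g) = g^2*(g - 3)*(g - 4)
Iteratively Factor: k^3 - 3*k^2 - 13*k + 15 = (k - 5)*(k^2 + 2*k - 3) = (k - 5)*(k + 3)*(k - 1)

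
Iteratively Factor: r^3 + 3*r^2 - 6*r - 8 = (r - 2)*(r^2 + 5*r + 4) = (r - 2)*(r + 1)*(r + 4)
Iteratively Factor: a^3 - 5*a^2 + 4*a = (a)*(a^2 - 5*a + 4) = a*(a - 1)*(a - 4)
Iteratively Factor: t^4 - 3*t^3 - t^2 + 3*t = (t + 1)*(t^3 - 4*t^2 + 3*t) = (t - 1)*(t + 1)*(t^2 - 3*t) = (t - 3)*(t - 1)*(t + 1)*(t)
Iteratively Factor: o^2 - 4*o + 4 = (o - 2)*(o - 2)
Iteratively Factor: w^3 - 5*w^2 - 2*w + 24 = (w - 3)*(w^2 - 2*w - 8) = (w - 3)*(w + 2)*(w - 4)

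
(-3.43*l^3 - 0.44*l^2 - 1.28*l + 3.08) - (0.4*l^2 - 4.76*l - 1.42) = -3.43*l^3 - 0.84*l^2 + 3.48*l + 4.5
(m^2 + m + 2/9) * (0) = 0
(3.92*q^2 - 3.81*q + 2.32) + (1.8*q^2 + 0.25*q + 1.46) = 5.72*q^2 - 3.56*q + 3.78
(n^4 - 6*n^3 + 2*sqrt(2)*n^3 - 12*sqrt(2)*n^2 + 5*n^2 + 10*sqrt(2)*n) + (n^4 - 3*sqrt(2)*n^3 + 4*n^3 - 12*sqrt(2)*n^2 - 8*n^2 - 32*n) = 2*n^4 - 2*n^3 - sqrt(2)*n^3 - 24*sqrt(2)*n^2 - 3*n^2 - 32*n + 10*sqrt(2)*n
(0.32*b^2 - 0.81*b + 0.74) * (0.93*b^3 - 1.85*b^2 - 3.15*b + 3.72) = 0.2976*b^5 - 1.3453*b^4 + 1.1787*b^3 + 2.3729*b^2 - 5.3442*b + 2.7528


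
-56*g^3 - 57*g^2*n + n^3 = (-8*g + n)*(g + n)*(7*g + n)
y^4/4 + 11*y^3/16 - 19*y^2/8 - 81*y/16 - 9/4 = (y/4 + 1)*(y - 3)*(y + 3/4)*(y + 1)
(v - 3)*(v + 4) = v^2 + v - 12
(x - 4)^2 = x^2 - 8*x + 16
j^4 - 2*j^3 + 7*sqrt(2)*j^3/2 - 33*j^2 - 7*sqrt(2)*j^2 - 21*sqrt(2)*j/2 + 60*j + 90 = (j - 3)*(j + 1)*(j - 5*sqrt(2)/2)*(j + 6*sqrt(2))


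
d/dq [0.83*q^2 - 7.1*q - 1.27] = 1.66*q - 7.1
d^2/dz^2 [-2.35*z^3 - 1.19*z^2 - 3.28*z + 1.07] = -14.1*z - 2.38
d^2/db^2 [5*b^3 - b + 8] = 30*b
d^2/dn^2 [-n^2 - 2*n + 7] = -2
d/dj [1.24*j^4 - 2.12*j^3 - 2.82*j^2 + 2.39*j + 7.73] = 4.96*j^3 - 6.36*j^2 - 5.64*j + 2.39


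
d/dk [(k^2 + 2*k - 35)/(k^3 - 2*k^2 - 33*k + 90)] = (-k^2 - 14*k - 39)/(k^4 + 6*k^3 - 27*k^2 - 108*k + 324)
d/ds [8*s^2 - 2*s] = 16*s - 2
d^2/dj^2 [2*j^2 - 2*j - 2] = 4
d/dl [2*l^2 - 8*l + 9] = 4*l - 8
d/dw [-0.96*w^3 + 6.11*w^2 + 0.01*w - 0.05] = -2.88*w^2 + 12.22*w + 0.01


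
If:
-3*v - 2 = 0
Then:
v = -2/3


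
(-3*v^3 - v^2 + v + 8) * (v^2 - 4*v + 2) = -3*v^5 + 11*v^4 - v^3 + 2*v^2 - 30*v + 16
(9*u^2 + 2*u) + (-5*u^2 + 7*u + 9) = 4*u^2 + 9*u + 9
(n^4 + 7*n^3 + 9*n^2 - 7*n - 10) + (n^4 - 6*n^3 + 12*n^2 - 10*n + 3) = 2*n^4 + n^3 + 21*n^2 - 17*n - 7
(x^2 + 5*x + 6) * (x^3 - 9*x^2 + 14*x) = x^5 - 4*x^4 - 25*x^3 + 16*x^2 + 84*x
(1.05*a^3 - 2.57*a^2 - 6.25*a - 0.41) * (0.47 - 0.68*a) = -0.714*a^4 + 2.2411*a^3 + 3.0421*a^2 - 2.6587*a - 0.1927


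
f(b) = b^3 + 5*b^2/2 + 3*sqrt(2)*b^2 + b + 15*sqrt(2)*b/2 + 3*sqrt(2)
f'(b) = 3*b^2 + 5*b + 6*sqrt(2)*b + 1 + 15*sqrt(2)/2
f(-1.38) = -1.56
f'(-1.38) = -1.29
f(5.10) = 371.46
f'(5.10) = 158.41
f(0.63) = 14.48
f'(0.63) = 21.29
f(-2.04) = 0.14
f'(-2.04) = -3.42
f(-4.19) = 0.43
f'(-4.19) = 7.77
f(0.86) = 19.85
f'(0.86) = 25.42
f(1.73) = 49.68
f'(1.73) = 43.91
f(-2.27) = 0.94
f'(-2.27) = -3.55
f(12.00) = 2842.46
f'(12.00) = 605.43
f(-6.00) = -38.66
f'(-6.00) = 38.69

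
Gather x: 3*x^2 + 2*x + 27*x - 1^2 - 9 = 3*x^2 + 29*x - 10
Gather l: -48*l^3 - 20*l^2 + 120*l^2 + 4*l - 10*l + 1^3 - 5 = -48*l^3 + 100*l^2 - 6*l - 4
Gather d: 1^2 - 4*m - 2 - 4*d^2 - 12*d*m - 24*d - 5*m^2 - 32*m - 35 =-4*d^2 + d*(-12*m - 24) - 5*m^2 - 36*m - 36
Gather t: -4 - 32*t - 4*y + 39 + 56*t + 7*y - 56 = 24*t + 3*y - 21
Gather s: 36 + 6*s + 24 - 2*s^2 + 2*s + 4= -2*s^2 + 8*s + 64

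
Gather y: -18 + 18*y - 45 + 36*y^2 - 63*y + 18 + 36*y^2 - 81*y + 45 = 72*y^2 - 126*y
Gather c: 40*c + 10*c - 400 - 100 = 50*c - 500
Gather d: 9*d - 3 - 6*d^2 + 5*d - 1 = -6*d^2 + 14*d - 4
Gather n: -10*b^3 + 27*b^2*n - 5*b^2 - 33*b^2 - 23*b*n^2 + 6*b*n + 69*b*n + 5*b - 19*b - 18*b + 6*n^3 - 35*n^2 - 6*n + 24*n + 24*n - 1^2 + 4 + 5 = -10*b^3 - 38*b^2 - 32*b + 6*n^3 + n^2*(-23*b - 35) + n*(27*b^2 + 75*b + 42) + 8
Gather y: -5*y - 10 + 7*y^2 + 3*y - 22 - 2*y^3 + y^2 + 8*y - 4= -2*y^3 + 8*y^2 + 6*y - 36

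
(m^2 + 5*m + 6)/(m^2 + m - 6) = (m + 2)/(m - 2)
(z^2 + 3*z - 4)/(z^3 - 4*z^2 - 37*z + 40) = (z + 4)/(z^2 - 3*z - 40)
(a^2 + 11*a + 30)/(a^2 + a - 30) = (a + 5)/(a - 5)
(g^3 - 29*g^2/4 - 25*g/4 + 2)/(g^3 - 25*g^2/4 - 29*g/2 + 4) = (g + 1)/(g + 2)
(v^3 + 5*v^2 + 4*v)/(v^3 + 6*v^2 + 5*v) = (v + 4)/(v + 5)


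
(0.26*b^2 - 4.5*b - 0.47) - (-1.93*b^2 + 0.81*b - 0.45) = 2.19*b^2 - 5.31*b - 0.02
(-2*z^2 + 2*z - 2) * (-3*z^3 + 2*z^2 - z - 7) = 6*z^5 - 10*z^4 + 12*z^3 + 8*z^2 - 12*z + 14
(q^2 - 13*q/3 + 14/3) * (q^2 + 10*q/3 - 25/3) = q^4 - q^3 - 163*q^2/9 + 155*q/3 - 350/9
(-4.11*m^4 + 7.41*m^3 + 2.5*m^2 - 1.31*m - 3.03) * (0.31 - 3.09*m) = 12.6999*m^5 - 24.171*m^4 - 5.4279*m^3 + 4.8229*m^2 + 8.9566*m - 0.9393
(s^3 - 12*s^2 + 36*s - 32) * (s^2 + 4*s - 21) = s^5 - 8*s^4 - 33*s^3 + 364*s^2 - 884*s + 672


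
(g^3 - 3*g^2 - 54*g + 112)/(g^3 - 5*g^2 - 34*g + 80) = (g + 7)/(g + 5)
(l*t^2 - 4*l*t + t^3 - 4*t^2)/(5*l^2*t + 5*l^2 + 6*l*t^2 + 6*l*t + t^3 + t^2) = t*(t - 4)/(5*l*t + 5*l + t^2 + t)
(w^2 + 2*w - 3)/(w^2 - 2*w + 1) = (w + 3)/(w - 1)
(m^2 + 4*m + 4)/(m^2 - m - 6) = (m + 2)/(m - 3)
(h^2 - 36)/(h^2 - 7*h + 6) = (h + 6)/(h - 1)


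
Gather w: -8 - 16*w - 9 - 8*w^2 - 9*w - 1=-8*w^2 - 25*w - 18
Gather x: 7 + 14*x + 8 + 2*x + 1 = 16*x + 16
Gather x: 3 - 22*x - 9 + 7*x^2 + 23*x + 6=7*x^2 + x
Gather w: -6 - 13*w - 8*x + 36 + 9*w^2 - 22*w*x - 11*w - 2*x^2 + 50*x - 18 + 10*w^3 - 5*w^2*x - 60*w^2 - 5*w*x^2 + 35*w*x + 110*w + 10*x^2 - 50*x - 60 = 10*w^3 + w^2*(-5*x - 51) + w*(-5*x^2 + 13*x + 86) + 8*x^2 - 8*x - 48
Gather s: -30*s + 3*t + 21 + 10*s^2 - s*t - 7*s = 10*s^2 + s*(-t - 37) + 3*t + 21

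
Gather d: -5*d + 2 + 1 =3 - 5*d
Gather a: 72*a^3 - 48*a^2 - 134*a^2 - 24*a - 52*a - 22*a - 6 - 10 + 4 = 72*a^3 - 182*a^2 - 98*a - 12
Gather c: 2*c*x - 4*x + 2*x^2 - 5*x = 2*c*x + 2*x^2 - 9*x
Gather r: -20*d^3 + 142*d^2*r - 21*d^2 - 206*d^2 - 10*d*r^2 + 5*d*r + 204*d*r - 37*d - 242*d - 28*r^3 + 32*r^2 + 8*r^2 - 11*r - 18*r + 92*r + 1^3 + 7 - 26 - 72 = -20*d^3 - 227*d^2 - 279*d - 28*r^3 + r^2*(40 - 10*d) + r*(142*d^2 + 209*d + 63) - 90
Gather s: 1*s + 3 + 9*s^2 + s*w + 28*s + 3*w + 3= 9*s^2 + s*(w + 29) + 3*w + 6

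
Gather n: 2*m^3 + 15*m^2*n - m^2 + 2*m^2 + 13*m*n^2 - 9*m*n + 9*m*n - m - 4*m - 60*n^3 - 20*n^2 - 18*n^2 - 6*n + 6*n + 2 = 2*m^3 + 15*m^2*n + m^2 - 5*m - 60*n^3 + n^2*(13*m - 38) + 2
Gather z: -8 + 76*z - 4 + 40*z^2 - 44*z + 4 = 40*z^2 + 32*z - 8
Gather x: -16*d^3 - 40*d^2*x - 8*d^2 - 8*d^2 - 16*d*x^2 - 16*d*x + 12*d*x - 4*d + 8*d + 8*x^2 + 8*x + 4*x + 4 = -16*d^3 - 16*d^2 + 4*d + x^2*(8 - 16*d) + x*(-40*d^2 - 4*d + 12) + 4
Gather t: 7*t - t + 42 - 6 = 6*t + 36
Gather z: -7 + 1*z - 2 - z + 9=0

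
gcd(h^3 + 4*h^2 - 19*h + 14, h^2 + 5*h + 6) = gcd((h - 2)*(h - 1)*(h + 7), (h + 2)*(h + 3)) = 1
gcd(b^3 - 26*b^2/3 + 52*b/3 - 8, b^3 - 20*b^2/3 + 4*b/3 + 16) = b^2 - 8*b + 12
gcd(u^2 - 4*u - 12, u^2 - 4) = u + 2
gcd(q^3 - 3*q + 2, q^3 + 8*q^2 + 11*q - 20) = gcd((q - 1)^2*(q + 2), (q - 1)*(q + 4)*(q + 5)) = q - 1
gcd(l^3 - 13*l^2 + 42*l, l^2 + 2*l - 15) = 1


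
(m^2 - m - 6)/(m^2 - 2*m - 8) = (m - 3)/(m - 4)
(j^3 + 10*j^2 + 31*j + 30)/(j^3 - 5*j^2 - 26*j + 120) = (j^2 + 5*j + 6)/(j^2 - 10*j + 24)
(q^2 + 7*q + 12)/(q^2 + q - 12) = (q + 3)/(q - 3)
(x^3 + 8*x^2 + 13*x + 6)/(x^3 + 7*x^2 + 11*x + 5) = (x + 6)/(x + 5)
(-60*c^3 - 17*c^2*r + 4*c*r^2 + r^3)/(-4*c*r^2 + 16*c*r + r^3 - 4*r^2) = (15*c^2 + 8*c*r + r^2)/(r*(r - 4))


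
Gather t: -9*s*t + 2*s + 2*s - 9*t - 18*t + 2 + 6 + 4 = 4*s + t*(-9*s - 27) + 12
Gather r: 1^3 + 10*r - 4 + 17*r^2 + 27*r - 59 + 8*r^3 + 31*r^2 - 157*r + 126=8*r^3 + 48*r^2 - 120*r + 64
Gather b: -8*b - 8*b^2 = -8*b^2 - 8*b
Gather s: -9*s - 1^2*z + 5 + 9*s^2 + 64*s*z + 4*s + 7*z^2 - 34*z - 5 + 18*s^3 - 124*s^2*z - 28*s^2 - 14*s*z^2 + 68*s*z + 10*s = 18*s^3 + s^2*(-124*z - 19) + s*(-14*z^2 + 132*z + 5) + 7*z^2 - 35*z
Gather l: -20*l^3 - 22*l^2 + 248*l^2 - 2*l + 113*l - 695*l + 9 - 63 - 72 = -20*l^3 + 226*l^2 - 584*l - 126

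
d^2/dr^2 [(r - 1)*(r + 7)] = 2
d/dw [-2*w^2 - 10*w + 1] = -4*w - 10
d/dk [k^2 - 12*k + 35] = 2*k - 12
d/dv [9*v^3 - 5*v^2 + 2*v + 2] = 27*v^2 - 10*v + 2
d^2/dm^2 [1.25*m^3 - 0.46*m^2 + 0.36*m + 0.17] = 7.5*m - 0.92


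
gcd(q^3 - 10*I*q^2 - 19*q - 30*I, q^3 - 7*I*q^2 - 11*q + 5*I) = q - 5*I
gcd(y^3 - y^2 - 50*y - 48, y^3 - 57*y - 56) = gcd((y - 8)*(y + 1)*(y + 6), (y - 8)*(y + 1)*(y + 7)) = y^2 - 7*y - 8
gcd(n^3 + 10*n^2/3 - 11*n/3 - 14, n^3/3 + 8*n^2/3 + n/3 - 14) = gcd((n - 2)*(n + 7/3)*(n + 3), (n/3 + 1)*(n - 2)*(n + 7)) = n^2 + n - 6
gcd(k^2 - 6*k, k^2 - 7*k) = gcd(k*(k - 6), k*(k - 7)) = k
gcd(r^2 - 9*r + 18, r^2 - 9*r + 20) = 1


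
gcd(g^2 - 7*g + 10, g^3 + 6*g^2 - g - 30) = g - 2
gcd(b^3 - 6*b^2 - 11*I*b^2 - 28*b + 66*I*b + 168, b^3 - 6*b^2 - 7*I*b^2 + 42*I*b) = b^2 + b*(-6 - 7*I) + 42*I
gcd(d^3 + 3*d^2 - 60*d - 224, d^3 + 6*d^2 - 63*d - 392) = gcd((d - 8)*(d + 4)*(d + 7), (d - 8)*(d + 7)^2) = d^2 - d - 56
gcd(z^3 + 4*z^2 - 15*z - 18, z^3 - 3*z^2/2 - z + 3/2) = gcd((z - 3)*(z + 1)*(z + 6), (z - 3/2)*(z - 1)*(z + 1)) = z + 1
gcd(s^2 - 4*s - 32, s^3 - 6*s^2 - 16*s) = s - 8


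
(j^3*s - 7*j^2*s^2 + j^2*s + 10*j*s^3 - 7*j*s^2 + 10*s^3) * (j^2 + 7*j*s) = j^5*s + j^4*s - 39*j^3*s^3 + 70*j^2*s^4 - 39*j^2*s^3 + 70*j*s^4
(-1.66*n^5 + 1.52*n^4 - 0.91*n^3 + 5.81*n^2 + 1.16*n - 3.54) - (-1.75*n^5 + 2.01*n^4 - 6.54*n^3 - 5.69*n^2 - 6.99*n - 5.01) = 0.0900000000000001*n^5 - 0.49*n^4 + 5.63*n^3 + 11.5*n^2 + 8.15*n + 1.47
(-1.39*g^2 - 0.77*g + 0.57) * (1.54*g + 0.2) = -2.1406*g^3 - 1.4638*g^2 + 0.7238*g + 0.114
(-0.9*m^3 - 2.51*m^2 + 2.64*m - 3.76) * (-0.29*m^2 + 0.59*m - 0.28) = 0.261*m^5 + 0.1969*m^4 - 1.9945*m^3 + 3.3508*m^2 - 2.9576*m + 1.0528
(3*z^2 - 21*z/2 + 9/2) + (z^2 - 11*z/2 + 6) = 4*z^2 - 16*z + 21/2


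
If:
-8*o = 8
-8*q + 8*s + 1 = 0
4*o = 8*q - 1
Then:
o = -1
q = -3/8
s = -1/2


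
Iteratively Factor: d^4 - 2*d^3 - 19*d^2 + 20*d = (d - 5)*(d^3 + 3*d^2 - 4*d) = (d - 5)*(d - 1)*(d^2 + 4*d) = (d - 5)*(d - 1)*(d + 4)*(d)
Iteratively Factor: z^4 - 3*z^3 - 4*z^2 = (z - 4)*(z^3 + z^2) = z*(z - 4)*(z^2 + z) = z^2*(z - 4)*(z + 1)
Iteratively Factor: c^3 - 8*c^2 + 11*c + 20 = (c - 5)*(c^2 - 3*c - 4) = (c - 5)*(c - 4)*(c + 1)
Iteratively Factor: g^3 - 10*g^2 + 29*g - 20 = (g - 5)*(g^2 - 5*g + 4) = (g - 5)*(g - 1)*(g - 4)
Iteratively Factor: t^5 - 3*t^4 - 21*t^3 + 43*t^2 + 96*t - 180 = (t - 5)*(t^4 + 2*t^3 - 11*t^2 - 12*t + 36) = (t - 5)*(t + 3)*(t^3 - t^2 - 8*t + 12) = (t - 5)*(t + 3)^2*(t^2 - 4*t + 4) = (t - 5)*(t - 2)*(t + 3)^2*(t - 2)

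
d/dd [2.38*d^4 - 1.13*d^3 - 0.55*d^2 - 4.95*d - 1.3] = 9.52*d^3 - 3.39*d^2 - 1.1*d - 4.95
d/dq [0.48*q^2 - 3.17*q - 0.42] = 0.96*q - 3.17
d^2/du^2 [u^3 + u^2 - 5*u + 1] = 6*u + 2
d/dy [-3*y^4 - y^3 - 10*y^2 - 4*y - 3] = -12*y^3 - 3*y^2 - 20*y - 4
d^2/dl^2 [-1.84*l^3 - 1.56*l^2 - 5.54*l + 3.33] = -11.04*l - 3.12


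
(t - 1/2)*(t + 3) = t^2 + 5*t/2 - 3/2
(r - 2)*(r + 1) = r^2 - r - 2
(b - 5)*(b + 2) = b^2 - 3*b - 10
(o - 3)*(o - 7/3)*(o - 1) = o^3 - 19*o^2/3 + 37*o/3 - 7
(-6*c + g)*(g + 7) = -6*c*g - 42*c + g^2 + 7*g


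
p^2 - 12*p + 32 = (p - 8)*(p - 4)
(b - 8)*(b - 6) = b^2 - 14*b + 48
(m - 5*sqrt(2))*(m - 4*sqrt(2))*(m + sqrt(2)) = m^3 - 8*sqrt(2)*m^2 + 22*m + 40*sqrt(2)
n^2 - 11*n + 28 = (n - 7)*(n - 4)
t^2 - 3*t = t*(t - 3)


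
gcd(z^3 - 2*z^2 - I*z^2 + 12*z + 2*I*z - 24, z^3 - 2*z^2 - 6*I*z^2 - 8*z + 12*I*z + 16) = z^2 + z*(-2 - 4*I) + 8*I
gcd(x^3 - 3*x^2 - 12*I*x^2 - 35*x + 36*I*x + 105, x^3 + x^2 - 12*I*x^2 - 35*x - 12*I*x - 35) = x^2 - 12*I*x - 35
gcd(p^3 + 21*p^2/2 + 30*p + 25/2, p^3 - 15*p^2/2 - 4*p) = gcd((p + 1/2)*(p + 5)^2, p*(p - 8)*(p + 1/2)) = p + 1/2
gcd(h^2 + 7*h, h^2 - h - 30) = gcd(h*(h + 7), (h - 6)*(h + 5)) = 1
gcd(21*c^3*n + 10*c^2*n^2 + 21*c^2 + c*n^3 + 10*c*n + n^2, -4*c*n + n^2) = 1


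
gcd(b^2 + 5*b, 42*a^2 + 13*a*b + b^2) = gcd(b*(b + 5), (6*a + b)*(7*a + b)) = 1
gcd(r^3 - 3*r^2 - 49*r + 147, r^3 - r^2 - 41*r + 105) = r^2 + 4*r - 21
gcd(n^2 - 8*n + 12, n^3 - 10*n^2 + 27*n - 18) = n - 6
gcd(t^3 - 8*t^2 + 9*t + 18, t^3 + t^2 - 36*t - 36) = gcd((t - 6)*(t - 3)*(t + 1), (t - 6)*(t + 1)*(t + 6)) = t^2 - 5*t - 6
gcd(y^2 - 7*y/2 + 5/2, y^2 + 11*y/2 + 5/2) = 1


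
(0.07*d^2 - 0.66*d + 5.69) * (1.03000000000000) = 0.0721*d^2 - 0.6798*d + 5.8607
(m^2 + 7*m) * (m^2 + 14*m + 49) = m^4 + 21*m^3 + 147*m^2 + 343*m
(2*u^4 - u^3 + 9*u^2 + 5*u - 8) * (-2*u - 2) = -4*u^5 - 2*u^4 - 16*u^3 - 28*u^2 + 6*u + 16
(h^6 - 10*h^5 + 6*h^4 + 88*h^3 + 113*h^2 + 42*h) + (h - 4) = h^6 - 10*h^5 + 6*h^4 + 88*h^3 + 113*h^2 + 43*h - 4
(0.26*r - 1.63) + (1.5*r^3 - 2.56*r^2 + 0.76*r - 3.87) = 1.5*r^3 - 2.56*r^2 + 1.02*r - 5.5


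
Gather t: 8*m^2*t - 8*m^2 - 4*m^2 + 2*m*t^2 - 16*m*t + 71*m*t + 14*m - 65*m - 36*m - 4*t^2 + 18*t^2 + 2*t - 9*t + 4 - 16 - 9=-12*m^2 - 87*m + t^2*(2*m + 14) + t*(8*m^2 + 55*m - 7) - 21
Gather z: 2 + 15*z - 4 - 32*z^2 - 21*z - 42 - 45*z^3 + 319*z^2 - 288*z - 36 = -45*z^3 + 287*z^2 - 294*z - 80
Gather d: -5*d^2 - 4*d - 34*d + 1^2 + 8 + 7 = -5*d^2 - 38*d + 16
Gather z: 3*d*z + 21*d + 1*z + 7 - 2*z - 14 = 21*d + z*(3*d - 1) - 7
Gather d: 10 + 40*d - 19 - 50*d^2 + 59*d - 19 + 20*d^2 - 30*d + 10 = -30*d^2 + 69*d - 18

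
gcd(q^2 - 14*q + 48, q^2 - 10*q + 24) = q - 6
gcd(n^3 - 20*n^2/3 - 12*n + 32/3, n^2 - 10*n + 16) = n - 8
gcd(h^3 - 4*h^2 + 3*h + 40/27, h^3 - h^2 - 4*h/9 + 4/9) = 1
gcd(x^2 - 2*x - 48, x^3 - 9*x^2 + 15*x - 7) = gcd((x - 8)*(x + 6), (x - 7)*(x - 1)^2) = 1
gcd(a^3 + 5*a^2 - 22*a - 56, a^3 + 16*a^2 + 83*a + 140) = a + 7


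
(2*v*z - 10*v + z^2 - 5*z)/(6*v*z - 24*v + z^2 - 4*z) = (2*v*z - 10*v + z^2 - 5*z)/(6*v*z - 24*v + z^2 - 4*z)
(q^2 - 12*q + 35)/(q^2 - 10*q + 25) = (q - 7)/(q - 5)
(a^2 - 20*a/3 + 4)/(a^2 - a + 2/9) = 3*(a - 6)/(3*a - 1)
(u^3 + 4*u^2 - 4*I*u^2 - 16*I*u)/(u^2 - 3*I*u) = (u^2 + 4*u*(1 - I) - 16*I)/(u - 3*I)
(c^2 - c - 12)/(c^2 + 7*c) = (c^2 - c - 12)/(c*(c + 7))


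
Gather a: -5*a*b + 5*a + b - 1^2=a*(5 - 5*b) + b - 1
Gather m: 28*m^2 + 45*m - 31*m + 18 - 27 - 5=28*m^2 + 14*m - 14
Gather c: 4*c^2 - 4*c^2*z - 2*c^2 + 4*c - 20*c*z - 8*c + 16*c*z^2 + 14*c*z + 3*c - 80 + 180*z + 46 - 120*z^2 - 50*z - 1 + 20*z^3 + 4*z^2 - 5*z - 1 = c^2*(2 - 4*z) + c*(16*z^2 - 6*z - 1) + 20*z^3 - 116*z^2 + 125*z - 36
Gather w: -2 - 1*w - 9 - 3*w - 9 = -4*w - 20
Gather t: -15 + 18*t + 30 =18*t + 15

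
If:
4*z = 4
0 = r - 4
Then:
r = 4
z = 1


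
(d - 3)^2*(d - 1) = d^3 - 7*d^2 + 15*d - 9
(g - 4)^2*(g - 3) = g^3 - 11*g^2 + 40*g - 48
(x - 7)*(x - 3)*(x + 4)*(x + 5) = x^4 - x^3 - 49*x^2 - 11*x + 420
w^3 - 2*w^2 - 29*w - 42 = (w - 7)*(w + 2)*(w + 3)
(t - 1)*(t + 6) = t^2 + 5*t - 6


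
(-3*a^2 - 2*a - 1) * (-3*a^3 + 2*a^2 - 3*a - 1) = 9*a^5 + 8*a^3 + 7*a^2 + 5*a + 1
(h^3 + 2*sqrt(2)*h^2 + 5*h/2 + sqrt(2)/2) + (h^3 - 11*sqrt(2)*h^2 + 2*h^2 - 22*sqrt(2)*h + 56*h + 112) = 2*h^3 - 9*sqrt(2)*h^2 + 2*h^2 - 22*sqrt(2)*h + 117*h/2 + sqrt(2)/2 + 112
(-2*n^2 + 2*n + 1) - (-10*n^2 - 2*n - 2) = 8*n^2 + 4*n + 3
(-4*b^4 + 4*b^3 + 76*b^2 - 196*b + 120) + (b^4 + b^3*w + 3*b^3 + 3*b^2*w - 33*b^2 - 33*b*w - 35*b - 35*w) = -3*b^4 + b^3*w + 7*b^3 + 3*b^2*w + 43*b^2 - 33*b*w - 231*b - 35*w + 120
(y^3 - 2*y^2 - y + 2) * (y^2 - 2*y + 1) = y^5 - 4*y^4 + 4*y^3 + 2*y^2 - 5*y + 2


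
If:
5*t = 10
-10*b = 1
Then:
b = -1/10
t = 2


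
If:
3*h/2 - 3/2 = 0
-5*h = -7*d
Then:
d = 5/7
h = 1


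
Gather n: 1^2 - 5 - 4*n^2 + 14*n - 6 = -4*n^2 + 14*n - 10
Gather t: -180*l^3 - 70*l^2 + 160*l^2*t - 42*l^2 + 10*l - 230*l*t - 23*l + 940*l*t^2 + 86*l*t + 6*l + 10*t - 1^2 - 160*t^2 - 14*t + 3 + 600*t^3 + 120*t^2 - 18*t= -180*l^3 - 112*l^2 - 7*l + 600*t^3 + t^2*(940*l - 40) + t*(160*l^2 - 144*l - 22) + 2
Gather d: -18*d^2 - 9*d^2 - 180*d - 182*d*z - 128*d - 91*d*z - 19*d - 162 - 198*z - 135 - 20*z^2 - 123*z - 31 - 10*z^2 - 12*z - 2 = -27*d^2 + d*(-273*z - 327) - 30*z^2 - 333*z - 330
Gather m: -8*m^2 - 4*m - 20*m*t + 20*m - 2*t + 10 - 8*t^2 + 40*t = -8*m^2 + m*(16 - 20*t) - 8*t^2 + 38*t + 10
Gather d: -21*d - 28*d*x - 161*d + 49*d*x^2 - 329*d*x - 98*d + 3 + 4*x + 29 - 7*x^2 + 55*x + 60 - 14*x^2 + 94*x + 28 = d*(49*x^2 - 357*x - 280) - 21*x^2 + 153*x + 120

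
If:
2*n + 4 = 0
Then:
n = -2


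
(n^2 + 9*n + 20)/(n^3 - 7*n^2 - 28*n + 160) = (n + 4)/(n^2 - 12*n + 32)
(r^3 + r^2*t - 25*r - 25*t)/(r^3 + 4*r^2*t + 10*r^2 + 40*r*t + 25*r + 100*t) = (r^2 + r*t - 5*r - 5*t)/(r^2 + 4*r*t + 5*r + 20*t)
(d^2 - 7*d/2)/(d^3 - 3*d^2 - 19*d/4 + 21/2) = 2*d/(2*d^2 + d - 6)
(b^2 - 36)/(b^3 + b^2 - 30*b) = (b - 6)/(b*(b - 5))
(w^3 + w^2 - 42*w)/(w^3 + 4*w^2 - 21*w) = (w - 6)/(w - 3)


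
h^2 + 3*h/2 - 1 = (h - 1/2)*(h + 2)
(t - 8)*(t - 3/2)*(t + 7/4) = t^3 - 31*t^2/4 - 37*t/8 + 21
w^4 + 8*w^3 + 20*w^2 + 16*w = w*(w + 2)^2*(w + 4)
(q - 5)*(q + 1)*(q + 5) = q^3 + q^2 - 25*q - 25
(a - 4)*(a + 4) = a^2 - 16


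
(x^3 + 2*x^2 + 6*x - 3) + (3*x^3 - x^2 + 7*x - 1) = 4*x^3 + x^2 + 13*x - 4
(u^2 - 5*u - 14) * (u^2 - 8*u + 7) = u^4 - 13*u^3 + 33*u^2 + 77*u - 98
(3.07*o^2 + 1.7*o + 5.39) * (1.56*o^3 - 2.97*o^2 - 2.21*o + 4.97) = 4.7892*o^5 - 6.4659*o^4 - 3.4253*o^3 - 4.5074*o^2 - 3.4629*o + 26.7883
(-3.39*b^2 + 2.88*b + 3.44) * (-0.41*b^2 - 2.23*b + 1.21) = 1.3899*b^4 + 6.3789*b^3 - 11.9347*b^2 - 4.1864*b + 4.1624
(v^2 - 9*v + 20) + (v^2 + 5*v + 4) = 2*v^2 - 4*v + 24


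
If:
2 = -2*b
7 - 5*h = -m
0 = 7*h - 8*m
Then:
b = -1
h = 56/33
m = 49/33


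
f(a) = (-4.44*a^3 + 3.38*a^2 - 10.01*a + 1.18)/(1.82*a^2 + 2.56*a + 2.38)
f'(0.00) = -4.74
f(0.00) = 0.50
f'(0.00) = -4.74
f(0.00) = 0.50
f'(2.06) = -1.55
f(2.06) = -2.86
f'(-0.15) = -6.90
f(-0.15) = 1.36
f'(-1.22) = -6.48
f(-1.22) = 13.47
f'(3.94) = -2.05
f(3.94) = -6.32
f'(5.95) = -2.23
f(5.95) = -10.65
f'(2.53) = -1.73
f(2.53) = -3.63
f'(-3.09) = -1.25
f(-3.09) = 16.49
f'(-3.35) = -1.40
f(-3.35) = 16.84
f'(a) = (-3.64*a - 2.56)*(-4.44*a^3 + 3.38*a^2 - 10.01*a + 1.18)/(1.82*a^2 + 2.56*a + 2.38)^2 + (-13.32*a^2 + 6.76*a - 10.01)/(1.82*a^2 + 2.56*a + 2.38) = (-8.0808*a^4 - 22.7328*a^3 - 4.8306*a^2 + 11.7936*a - 26.8446)/(3.3124*a^4 + 9.3184*a^3 + 15.2168*a^2 + 12.1856*a + 5.6644)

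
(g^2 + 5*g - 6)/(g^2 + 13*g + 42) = (g - 1)/(g + 7)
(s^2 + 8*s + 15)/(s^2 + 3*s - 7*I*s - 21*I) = (s + 5)/(s - 7*I)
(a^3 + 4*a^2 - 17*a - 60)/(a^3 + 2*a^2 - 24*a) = (a^2 + 8*a + 15)/(a*(a + 6))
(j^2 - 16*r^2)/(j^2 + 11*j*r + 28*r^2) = (j - 4*r)/(j + 7*r)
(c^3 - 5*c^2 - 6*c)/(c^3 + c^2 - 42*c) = (c + 1)/(c + 7)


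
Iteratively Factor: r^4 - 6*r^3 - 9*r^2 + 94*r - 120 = (r - 3)*(r^3 - 3*r^2 - 18*r + 40) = (r - 3)*(r + 4)*(r^2 - 7*r + 10) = (r - 5)*(r - 3)*(r + 4)*(r - 2)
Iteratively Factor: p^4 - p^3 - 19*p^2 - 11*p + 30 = (p - 5)*(p^3 + 4*p^2 + p - 6) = (p - 5)*(p + 2)*(p^2 + 2*p - 3) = (p - 5)*(p + 2)*(p + 3)*(p - 1)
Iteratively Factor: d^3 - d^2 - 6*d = (d + 2)*(d^2 - 3*d) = (d - 3)*(d + 2)*(d)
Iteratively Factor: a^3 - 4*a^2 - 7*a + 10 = (a - 5)*(a^2 + a - 2) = (a - 5)*(a - 1)*(a + 2)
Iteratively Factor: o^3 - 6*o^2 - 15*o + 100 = (o - 5)*(o^2 - o - 20) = (o - 5)^2*(o + 4)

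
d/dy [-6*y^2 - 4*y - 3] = -12*y - 4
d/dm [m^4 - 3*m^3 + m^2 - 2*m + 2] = 4*m^3 - 9*m^2 + 2*m - 2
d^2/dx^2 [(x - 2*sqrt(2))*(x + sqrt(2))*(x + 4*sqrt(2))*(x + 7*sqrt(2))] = 12*x^2 + 60*sqrt(2)*x + 60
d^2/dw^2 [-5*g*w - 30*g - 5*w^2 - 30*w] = -10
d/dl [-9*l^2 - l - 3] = -18*l - 1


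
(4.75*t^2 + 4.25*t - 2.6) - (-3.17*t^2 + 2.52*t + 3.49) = 7.92*t^2 + 1.73*t - 6.09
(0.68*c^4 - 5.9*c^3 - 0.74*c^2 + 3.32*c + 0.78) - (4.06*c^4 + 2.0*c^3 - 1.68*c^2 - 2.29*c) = -3.38*c^4 - 7.9*c^3 + 0.94*c^2 + 5.61*c + 0.78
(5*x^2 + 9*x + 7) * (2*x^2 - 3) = 10*x^4 + 18*x^3 - x^2 - 27*x - 21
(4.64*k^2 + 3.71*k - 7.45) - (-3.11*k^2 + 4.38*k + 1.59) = 7.75*k^2 - 0.67*k - 9.04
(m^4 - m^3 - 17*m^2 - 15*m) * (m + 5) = m^5 + 4*m^4 - 22*m^3 - 100*m^2 - 75*m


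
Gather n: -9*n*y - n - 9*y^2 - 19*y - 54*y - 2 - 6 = n*(-9*y - 1) - 9*y^2 - 73*y - 8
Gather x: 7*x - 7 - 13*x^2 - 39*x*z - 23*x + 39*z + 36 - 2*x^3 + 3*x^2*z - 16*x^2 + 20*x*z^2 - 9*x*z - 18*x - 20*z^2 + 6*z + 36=-2*x^3 + x^2*(3*z - 29) + x*(20*z^2 - 48*z - 34) - 20*z^2 + 45*z + 65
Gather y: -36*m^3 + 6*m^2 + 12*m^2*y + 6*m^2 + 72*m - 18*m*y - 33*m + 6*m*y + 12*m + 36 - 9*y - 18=-36*m^3 + 12*m^2 + 51*m + y*(12*m^2 - 12*m - 9) + 18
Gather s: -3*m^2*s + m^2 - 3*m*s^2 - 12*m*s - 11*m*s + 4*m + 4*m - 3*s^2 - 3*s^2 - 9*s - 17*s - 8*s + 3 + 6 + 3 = m^2 + 8*m + s^2*(-3*m - 6) + s*(-3*m^2 - 23*m - 34) + 12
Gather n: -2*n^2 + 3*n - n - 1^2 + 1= -2*n^2 + 2*n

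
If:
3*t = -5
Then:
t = -5/3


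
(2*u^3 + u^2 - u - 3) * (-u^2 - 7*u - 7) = -2*u^5 - 15*u^4 - 20*u^3 + 3*u^2 + 28*u + 21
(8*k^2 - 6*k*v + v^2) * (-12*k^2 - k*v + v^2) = -96*k^4 + 64*k^3*v + 2*k^2*v^2 - 7*k*v^3 + v^4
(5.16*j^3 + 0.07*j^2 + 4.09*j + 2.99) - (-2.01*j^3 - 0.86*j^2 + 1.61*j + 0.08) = 7.17*j^3 + 0.93*j^2 + 2.48*j + 2.91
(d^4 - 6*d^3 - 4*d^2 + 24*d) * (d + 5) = d^5 - d^4 - 34*d^3 + 4*d^2 + 120*d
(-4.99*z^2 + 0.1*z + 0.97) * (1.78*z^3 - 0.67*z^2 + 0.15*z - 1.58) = -8.8822*z^5 + 3.5213*z^4 + 0.9111*z^3 + 7.2493*z^2 - 0.0125*z - 1.5326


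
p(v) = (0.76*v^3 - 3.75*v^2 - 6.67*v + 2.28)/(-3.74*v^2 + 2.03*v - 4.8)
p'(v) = (7.48*v - 2.03)*(0.76*v^3 - 3.75*v^2 - 6.67*v + 2.28)/(-3.74*v^2 + 2.03*v - 4.8)^2 + (2.28*v^2 - 7.5*v - 6.67)/(-3.74*v^2 + 2.03*v - 4.8) = (-2.8424*v^4 + 3.0856*v^3 - 43.5023*v^2 + 53.0544*v + 27.3876)/(13.9876*v^4 - 15.1844*v^3 + 40.0249*v^2 - 19.488*v + 23.04)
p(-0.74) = -0.58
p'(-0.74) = -0.54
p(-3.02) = 0.73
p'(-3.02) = -0.42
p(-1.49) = -0.09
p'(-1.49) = -0.66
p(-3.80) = 1.03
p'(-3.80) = -0.35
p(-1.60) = -0.01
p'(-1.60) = -0.64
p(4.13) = 0.59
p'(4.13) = -0.30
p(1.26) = 1.29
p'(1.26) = 0.36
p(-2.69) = 0.58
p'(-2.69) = -0.46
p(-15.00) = 3.77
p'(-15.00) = -0.21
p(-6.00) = 1.69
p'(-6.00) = -0.27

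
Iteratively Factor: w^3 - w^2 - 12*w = (w - 4)*(w^2 + 3*w) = w*(w - 4)*(w + 3)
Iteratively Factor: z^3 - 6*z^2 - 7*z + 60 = (z - 4)*(z^2 - 2*z - 15) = (z - 5)*(z - 4)*(z + 3)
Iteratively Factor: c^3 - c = (c)*(c^2 - 1) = c*(c + 1)*(c - 1)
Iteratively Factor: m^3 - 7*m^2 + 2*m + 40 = (m + 2)*(m^2 - 9*m + 20) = (m - 5)*(m + 2)*(m - 4)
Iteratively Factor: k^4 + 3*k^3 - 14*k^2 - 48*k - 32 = (k - 4)*(k^3 + 7*k^2 + 14*k + 8) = (k - 4)*(k + 1)*(k^2 + 6*k + 8) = (k - 4)*(k + 1)*(k + 2)*(k + 4)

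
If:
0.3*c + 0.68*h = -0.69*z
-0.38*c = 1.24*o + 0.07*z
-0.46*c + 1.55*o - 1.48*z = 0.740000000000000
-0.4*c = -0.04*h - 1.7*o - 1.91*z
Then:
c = -0.42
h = 0.41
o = 0.14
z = -0.22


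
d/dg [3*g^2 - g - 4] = 6*g - 1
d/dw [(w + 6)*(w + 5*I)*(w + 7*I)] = 3*w^2 + w*(12 + 24*I) - 35 + 72*I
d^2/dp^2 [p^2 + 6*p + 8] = 2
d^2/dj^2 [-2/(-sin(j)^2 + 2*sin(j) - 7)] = 4*(-2*sin(j)^4 + 3*sin(j)^3 + 15*sin(j)^2 - 13*sin(j) - 3)/(sin(j)^2 - 2*sin(j) + 7)^3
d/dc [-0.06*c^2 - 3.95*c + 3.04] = -0.12*c - 3.95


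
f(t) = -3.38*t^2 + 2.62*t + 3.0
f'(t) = 2.62 - 6.76*t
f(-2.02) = -16.08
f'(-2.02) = 16.28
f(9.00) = -247.20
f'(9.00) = -58.22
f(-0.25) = 2.13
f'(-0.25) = 4.31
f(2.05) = -5.83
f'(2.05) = -11.24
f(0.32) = 3.49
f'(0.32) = 0.46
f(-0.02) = 2.95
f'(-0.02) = 2.76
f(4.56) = -55.34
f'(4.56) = -28.21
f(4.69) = -59.06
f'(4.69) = -29.08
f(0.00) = 3.00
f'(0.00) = 2.62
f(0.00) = 3.00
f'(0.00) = 2.62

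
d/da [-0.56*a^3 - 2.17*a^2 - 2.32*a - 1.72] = -1.68*a^2 - 4.34*a - 2.32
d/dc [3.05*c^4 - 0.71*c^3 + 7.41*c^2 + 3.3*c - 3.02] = 12.2*c^3 - 2.13*c^2 + 14.82*c + 3.3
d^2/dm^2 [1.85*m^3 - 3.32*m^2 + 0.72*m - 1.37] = 11.1*m - 6.64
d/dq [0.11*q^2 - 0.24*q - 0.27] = 0.22*q - 0.24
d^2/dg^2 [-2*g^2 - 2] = -4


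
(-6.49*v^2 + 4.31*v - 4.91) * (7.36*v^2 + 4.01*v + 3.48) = -47.7664*v^4 + 5.6967*v^3 - 41.4397*v^2 - 4.6903*v - 17.0868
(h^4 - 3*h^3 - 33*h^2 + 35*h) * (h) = h^5 - 3*h^4 - 33*h^3 + 35*h^2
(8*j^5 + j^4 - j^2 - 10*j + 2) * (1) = 8*j^5 + j^4 - j^2 - 10*j + 2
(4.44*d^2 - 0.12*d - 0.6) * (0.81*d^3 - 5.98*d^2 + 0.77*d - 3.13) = 3.5964*d^5 - 26.6484*d^4 + 3.6504*d^3 - 10.4016*d^2 - 0.0864*d + 1.878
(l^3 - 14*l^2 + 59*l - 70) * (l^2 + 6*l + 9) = l^5 - 8*l^4 - 16*l^3 + 158*l^2 + 111*l - 630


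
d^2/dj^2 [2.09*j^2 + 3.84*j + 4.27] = 4.18000000000000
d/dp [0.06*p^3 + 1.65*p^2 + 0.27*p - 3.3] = 0.18*p^2 + 3.3*p + 0.27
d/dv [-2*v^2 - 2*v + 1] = -4*v - 2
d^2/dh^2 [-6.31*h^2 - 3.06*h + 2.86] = -12.6200000000000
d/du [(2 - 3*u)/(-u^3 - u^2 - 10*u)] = (3*u*(u^2 + u + 10) - (3*u - 2)*(3*u^2 + 2*u + 10))/(u^2*(u^2 + u + 10)^2)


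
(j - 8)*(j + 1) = j^2 - 7*j - 8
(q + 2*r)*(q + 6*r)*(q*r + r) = q^3*r + 8*q^2*r^2 + q^2*r + 12*q*r^3 + 8*q*r^2 + 12*r^3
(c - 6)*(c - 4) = c^2 - 10*c + 24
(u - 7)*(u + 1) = u^2 - 6*u - 7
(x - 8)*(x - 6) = x^2 - 14*x + 48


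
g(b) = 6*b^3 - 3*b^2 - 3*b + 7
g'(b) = 18*b^2 - 6*b - 3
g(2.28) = 55.68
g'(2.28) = 76.89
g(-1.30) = -7.35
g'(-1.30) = 35.22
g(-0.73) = 5.26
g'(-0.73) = 10.97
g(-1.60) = -20.46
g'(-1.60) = 52.68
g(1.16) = 8.85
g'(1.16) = 14.26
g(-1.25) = -5.66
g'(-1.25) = 32.62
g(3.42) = 201.66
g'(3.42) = 187.02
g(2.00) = 37.00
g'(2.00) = 57.00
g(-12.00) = -10757.00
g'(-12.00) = 2661.00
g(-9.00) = -4583.00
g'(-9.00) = 1509.00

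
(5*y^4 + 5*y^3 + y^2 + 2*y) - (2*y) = 5*y^4 + 5*y^3 + y^2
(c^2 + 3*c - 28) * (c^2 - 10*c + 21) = c^4 - 7*c^3 - 37*c^2 + 343*c - 588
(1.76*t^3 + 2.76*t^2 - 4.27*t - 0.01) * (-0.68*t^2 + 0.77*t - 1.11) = -1.1968*t^5 - 0.5216*t^4 + 3.0752*t^3 - 6.3447*t^2 + 4.732*t + 0.0111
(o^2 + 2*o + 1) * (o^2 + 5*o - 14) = o^4 + 7*o^3 - 3*o^2 - 23*o - 14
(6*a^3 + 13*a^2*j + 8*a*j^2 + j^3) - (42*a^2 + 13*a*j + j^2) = 6*a^3 + 13*a^2*j - 42*a^2 + 8*a*j^2 - 13*a*j + j^3 - j^2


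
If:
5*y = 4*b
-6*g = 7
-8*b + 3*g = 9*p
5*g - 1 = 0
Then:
No Solution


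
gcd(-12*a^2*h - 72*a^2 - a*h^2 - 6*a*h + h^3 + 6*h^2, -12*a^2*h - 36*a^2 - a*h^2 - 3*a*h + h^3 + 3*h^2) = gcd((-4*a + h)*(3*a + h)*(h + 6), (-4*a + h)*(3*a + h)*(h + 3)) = 12*a^2 + a*h - h^2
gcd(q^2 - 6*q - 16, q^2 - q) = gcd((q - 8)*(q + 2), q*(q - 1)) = 1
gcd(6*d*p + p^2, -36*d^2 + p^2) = 6*d + p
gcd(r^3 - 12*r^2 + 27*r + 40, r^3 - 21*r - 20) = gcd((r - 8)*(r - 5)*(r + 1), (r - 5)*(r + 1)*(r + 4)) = r^2 - 4*r - 5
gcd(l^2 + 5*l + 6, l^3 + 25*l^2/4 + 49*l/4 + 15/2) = l^2 + 5*l + 6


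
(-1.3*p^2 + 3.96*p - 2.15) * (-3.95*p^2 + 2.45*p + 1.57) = 5.135*p^4 - 18.827*p^3 + 16.1535*p^2 + 0.9497*p - 3.3755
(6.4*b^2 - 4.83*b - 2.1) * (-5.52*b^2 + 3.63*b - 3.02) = -35.328*b^4 + 49.8936*b^3 - 25.2689*b^2 + 6.9636*b + 6.342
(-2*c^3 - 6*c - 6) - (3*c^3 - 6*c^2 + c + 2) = -5*c^3 + 6*c^2 - 7*c - 8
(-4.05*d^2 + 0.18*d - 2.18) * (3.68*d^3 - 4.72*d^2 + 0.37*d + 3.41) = -14.904*d^5 + 19.7784*d^4 - 10.3705*d^3 - 3.4543*d^2 - 0.1928*d - 7.4338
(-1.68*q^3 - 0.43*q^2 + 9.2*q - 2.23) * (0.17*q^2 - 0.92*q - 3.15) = -0.2856*q^5 + 1.4725*q^4 + 7.2516*q^3 - 7.4886*q^2 - 26.9284*q + 7.0245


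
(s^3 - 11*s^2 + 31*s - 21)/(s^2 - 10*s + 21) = s - 1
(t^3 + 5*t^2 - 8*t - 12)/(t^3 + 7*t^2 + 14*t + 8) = (t^2 + 4*t - 12)/(t^2 + 6*t + 8)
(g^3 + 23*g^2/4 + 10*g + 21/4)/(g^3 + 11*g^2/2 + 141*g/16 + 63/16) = 4*(g + 1)/(4*g + 3)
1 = 1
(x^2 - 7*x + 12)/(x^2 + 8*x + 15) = (x^2 - 7*x + 12)/(x^2 + 8*x + 15)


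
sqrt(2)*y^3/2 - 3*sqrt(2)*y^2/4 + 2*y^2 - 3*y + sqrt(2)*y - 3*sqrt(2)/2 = (y - 3/2)*(y + sqrt(2))*(sqrt(2)*y/2 + 1)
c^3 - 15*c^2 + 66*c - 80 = (c - 8)*(c - 5)*(c - 2)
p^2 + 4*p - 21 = (p - 3)*(p + 7)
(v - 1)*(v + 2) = v^2 + v - 2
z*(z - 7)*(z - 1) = z^3 - 8*z^2 + 7*z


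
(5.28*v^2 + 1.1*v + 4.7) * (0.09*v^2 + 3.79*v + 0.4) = 0.4752*v^4 + 20.1102*v^3 + 6.704*v^2 + 18.253*v + 1.88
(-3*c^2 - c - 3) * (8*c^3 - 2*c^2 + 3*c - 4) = -24*c^5 - 2*c^4 - 31*c^3 + 15*c^2 - 5*c + 12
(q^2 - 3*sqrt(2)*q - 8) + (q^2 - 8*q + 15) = 2*q^2 - 8*q - 3*sqrt(2)*q + 7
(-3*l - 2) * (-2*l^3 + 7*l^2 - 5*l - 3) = 6*l^4 - 17*l^3 + l^2 + 19*l + 6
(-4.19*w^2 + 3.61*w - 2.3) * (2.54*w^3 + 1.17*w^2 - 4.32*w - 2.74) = -10.6426*w^5 + 4.2671*w^4 + 16.4825*w^3 - 6.8056*w^2 + 0.0445999999999991*w + 6.302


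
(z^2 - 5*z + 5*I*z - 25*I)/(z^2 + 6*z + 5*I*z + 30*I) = (z - 5)/(z + 6)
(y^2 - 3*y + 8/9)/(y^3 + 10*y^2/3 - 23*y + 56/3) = (y - 1/3)/(y^2 + 6*y - 7)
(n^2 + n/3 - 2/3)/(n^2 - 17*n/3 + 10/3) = (n + 1)/(n - 5)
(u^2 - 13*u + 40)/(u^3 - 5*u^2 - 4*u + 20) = (u - 8)/(u^2 - 4)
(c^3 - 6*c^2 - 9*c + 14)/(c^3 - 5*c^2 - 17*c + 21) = (c + 2)/(c + 3)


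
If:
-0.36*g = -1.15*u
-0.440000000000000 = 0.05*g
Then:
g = -8.80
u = -2.75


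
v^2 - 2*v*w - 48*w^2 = (v - 8*w)*(v + 6*w)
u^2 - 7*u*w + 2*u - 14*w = (u + 2)*(u - 7*w)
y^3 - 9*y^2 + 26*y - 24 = (y - 4)*(y - 3)*(y - 2)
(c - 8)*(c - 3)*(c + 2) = c^3 - 9*c^2 + 2*c + 48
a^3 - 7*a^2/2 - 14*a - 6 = (a - 6)*(a + 1/2)*(a + 2)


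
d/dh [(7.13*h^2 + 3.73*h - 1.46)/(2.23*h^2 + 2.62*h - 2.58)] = (10.3627*h^2 - 30.2792*h - 5.7982)/(4.9729*h^4 + 11.6852*h^3 - 4.6424*h^2 - 13.5192*h + 6.6564)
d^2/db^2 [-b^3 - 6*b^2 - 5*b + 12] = -6*b - 12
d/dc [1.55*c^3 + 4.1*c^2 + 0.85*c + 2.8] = 4.65*c^2 + 8.2*c + 0.85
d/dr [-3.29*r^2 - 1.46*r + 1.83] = -6.58*r - 1.46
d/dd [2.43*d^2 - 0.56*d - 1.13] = 4.86*d - 0.56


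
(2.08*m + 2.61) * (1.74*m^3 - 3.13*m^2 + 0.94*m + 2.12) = 3.6192*m^4 - 1.969*m^3 - 6.2141*m^2 + 6.863*m + 5.5332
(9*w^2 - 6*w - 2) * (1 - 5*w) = -45*w^3 + 39*w^2 + 4*w - 2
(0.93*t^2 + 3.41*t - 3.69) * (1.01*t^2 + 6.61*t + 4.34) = 0.9393*t^4 + 9.5914*t^3 + 22.8494*t^2 - 9.5915*t - 16.0146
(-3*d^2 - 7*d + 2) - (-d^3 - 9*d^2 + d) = d^3 + 6*d^2 - 8*d + 2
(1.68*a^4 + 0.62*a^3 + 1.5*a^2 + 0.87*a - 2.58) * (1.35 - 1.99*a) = -3.3432*a^5 + 1.0342*a^4 - 2.148*a^3 + 0.2937*a^2 + 6.3087*a - 3.483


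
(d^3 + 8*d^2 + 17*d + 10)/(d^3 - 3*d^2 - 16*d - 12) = (d + 5)/(d - 6)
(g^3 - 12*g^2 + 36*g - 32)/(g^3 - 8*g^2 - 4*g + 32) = (g - 2)/(g + 2)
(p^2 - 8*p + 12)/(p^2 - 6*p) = (p - 2)/p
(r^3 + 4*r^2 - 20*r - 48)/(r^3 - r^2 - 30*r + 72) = (r + 2)/(r - 3)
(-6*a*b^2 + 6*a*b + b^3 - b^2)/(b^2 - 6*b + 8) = b*(-6*a*b + 6*a + b^2 - b)/(b^2 - 6*b + 8)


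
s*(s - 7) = s^2 - 7*s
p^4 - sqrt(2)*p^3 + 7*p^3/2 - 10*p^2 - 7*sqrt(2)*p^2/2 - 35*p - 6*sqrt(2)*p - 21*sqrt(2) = (p + 7/2)*(p - 3*sqrt(2))*(p + sqrt(2))^2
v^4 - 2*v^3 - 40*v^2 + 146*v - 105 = (v - 5)*(v - 3)*(v - 1)*(v + 7)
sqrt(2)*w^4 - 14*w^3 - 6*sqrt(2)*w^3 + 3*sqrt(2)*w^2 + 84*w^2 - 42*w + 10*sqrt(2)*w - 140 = (w - 5)*(w - 2)*(w - 7*sqrt(2))*(sqrt(2)*w + sqrt(2))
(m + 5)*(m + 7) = m^2 + 12*m + 35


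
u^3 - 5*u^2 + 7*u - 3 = (u - 3)*(u - 1)^2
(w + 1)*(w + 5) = w^2 + 6*w + 5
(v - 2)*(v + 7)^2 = v^3 + 12*v^2 + 21*v - 98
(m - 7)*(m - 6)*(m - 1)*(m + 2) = m^4 - 12*m^3 + 27*m^2 + 68*m - 84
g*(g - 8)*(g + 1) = g^3 - 7*g^2 - 8*g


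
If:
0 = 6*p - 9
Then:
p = 3/2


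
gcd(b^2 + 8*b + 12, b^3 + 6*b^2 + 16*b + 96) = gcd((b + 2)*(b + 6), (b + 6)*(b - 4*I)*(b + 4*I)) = b + 6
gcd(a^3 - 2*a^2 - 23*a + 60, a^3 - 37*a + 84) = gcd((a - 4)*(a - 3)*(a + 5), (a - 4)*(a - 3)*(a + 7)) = a^2 - 7*a + 12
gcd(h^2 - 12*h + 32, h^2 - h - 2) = 1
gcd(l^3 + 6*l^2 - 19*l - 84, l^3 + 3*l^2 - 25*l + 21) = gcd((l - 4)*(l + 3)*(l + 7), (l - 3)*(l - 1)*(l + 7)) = l + 7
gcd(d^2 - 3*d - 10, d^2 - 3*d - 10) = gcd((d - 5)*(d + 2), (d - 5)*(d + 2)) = d^2 - 3*d - 10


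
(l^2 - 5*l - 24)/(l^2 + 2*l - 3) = (l - 8)/(l - 1)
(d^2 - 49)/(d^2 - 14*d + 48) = (d^2 - 49)/(d^2 - 14*d + 48)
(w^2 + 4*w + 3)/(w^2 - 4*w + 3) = (w^2 + 4*w + 3)/(w^2 - 4*w + 3)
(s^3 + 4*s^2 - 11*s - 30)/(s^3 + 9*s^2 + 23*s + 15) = (s^2 - s - 6)/(s^2 + 4*s + 3)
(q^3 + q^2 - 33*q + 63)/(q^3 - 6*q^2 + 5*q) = (q^3 + q^2 - 33*q + 63)/(q*(q^2 - 6*q + 5))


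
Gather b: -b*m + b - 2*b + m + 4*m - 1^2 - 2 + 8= b*(-m - 1) + 5*m + 5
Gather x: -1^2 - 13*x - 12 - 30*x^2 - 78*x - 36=-30*x^2 - 91*x - 49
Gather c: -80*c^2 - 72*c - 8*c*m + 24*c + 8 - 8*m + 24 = -80*c^2 + c*(-8*m - 48) - 8*m + 32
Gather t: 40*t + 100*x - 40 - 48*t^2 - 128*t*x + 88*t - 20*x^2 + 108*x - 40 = -48*t^2 + t*(128 - 128*x) - 20*x^2 + 208*x - 80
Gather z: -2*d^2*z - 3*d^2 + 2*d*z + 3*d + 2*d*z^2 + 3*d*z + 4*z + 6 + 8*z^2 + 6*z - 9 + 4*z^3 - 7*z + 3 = -3*d^2 + 3*d + 4*z^3 + z^2*(2*d + 8) + z*(-2*d^2 + 5*d + 3)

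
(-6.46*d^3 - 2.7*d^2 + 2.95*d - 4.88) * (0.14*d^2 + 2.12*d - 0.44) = -0.9044*d^5 - 14.0732*d^4 - 2.4686*d^3 + 6.7588*d^2 - 11.6436*d + 2.1472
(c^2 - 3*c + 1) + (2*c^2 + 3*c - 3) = 3*c^2 - 2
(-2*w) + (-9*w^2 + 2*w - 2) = -9*w^2 - 2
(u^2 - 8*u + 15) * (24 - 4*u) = -4*u^3 + 56*u^2 - 252*u + 360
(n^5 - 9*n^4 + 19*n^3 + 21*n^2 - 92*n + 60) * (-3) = -3*n^5 + 27*n^4 - 57*n^3 - 63*n^2 + 276*n - 180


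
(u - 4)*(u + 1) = u^2 - 3*u - 4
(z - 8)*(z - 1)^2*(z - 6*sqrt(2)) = z^4 - 10*z^3 - 6*sqrt(2)*z^3 + 17*z^2 + 60*sqrt(2)*z^2 - 102*sqrt(2)*z - 8*z + 48*sqrt(2)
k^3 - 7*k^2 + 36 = (k - 6)*(k - 3)*(k + 2)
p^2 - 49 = (p - 7)*(p + 7)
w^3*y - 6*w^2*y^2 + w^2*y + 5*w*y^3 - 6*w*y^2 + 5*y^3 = (w - 5*y)*(w - y)*(w*y + y)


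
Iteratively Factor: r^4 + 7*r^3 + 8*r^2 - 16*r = (r + 4)*(r^3 + 3*r^2 - 4*r) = (r - 1)*(r + 4)*(r^2 + 4*r) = r*(r - 1)*(r + 4)*(r + 4)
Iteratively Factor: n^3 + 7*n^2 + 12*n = (n)*(n^2 + 7*n + 12) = n*(n + 3)*(n + 4)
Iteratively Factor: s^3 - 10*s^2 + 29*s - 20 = (s - 1)*(s^2 - 9*s + 20) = (s - 5)*(s - 1)*(s - 4)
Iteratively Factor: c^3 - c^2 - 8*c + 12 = (c + 3)*(c^2 - 4*c + 4) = (c - 2)*(c + 3)*(c - 2)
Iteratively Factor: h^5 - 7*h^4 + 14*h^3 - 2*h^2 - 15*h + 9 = (h - 3)*(h^4 - 4*h^3 + 2*h^2 + 4*h - 3) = (h - 3)*(h - 1)*(h^3 - 3*h^2 - h + 3) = (h - 3)*(h - 1)*(h + 1)*(h^2 - 4*h + 3) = (h - 3)*(h - 1)^2*(h + 1)*(h - 3)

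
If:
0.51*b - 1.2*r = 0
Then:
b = 2.35294117647059*r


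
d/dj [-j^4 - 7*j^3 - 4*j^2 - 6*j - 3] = -4*j^3 - 21*j^2 - 8*j - 6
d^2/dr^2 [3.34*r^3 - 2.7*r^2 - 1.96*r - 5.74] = 20.04*r - 5.4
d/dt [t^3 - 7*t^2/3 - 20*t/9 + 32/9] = 3*t^2 - 14*t/3 - 20/9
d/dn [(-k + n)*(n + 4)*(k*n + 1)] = -k*(k - n)*(n + 4) - (k - n)*(k*n + 1) + (n + 4)*(k*n + 1)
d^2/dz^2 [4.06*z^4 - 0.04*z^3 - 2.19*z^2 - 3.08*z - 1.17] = 48.72*z^2 - 0.24*z - 4.38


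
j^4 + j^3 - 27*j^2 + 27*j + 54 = (j - 3)^2*(j + 1)*(j + 6)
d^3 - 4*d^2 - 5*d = d*(d - 5)*(d + 1)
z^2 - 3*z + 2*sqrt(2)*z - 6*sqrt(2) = (z - 3)*(z + 2*sqrt(2))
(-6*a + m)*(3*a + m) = -18*a^2 - 3*a*m + m^2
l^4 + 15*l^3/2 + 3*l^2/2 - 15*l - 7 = (l + 1/2)*(l + 7)*(l - sqrt(2))*(l + sqrt(2))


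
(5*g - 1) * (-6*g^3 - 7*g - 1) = -30*g^4 + 6*g^3 - 35*g^2 + 2*g + 1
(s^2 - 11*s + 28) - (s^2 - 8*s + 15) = 13 - 3*s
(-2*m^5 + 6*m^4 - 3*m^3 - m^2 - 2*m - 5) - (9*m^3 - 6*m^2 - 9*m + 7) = -2*m^5 + 6*m^4 - 12*m^3 + 5*m^2 + 7*m - 12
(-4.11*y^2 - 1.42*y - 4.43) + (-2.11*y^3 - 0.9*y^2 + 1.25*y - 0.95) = -2.11*y^3 - 5.01*y^2 - 0.17*y - 5.38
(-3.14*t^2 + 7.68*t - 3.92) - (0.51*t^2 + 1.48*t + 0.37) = -3.65*t^2 + 6.2*t - 4.29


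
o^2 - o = o*(o - 1)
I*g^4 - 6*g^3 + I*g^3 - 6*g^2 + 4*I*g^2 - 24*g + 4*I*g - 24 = (g - 2*I)*(g + 2*I)*(g + 6*I)*(I*g + I)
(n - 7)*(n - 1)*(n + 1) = n^3 - 7*n^2 - n + 7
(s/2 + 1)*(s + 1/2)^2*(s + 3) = s^4/2 + 3*s^3 + 45*s^2/8 + 29*s/8 + 3/4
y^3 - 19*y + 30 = (y - 3)*(y - 2)*(y + 5)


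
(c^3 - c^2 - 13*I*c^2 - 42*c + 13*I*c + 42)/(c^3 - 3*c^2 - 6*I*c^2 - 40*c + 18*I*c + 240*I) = (c^2 - c*(1 + 7*I) + 7*I)/(c^2 - 3*c - 40)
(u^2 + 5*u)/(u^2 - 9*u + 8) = u*(u + 5)/(u^2 - 9*u + 8)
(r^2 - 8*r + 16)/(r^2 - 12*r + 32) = (r - 4)/(r - 8)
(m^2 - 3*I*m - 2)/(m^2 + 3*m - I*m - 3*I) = (m - 2*I)/(m + 3)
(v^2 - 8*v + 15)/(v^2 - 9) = (v - 5)/(v + 3)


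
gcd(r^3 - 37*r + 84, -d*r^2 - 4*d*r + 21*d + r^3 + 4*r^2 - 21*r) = r^2 + 4*r - 21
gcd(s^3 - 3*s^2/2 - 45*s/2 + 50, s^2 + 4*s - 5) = s + 5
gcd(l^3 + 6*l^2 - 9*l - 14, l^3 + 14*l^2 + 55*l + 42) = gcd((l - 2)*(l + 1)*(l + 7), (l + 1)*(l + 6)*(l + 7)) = l^2 + 8*l + 7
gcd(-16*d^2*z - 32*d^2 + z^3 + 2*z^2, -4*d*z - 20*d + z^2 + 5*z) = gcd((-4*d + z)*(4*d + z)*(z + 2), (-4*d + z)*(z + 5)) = -4*d + z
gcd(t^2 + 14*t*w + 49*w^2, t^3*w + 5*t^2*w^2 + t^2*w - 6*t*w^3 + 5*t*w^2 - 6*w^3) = 1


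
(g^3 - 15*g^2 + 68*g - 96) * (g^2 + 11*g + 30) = g^5 - 4*g^4 - 67*g^3 + 202*g^2 + 984*g - 2880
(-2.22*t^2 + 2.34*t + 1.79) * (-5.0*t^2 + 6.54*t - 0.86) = 11.1*t^4 - 26.2188*t^3 + 8.2628*t^2 + 9.6942*t - 1.5394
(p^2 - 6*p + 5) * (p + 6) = p^3 - 31*p + 30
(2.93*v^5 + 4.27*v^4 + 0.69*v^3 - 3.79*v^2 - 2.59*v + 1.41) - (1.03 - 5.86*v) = 2.93*v^5 + 4.27*v^4 + 0.69*v^3 - 3.79*v^2 + 3.27*v + 0.38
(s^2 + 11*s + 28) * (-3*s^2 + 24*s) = -3*s^4 - 9*s^3 + 180*s^2 + 672*s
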